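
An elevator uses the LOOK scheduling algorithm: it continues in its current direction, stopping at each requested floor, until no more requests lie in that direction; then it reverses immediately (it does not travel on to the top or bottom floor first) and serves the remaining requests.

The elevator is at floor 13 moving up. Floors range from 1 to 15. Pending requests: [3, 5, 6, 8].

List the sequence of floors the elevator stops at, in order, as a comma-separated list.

Current: 13, moving UP
Serve above first (ascending): []
Then reverse, serve below (descending): [8, 6, 5, 3]

Answer: 8, 6, 5, 3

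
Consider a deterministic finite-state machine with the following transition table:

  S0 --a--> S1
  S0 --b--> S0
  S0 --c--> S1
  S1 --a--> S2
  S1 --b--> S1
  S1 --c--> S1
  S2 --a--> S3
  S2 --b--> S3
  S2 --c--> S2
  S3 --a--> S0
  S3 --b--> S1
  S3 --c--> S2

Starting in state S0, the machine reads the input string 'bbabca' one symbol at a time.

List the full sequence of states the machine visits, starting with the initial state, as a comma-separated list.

Start: S0
  read 'b': S0 --b--> S0
  read 'b': S0 --b--> S0
  read 'a': S0 --a--> S1
  read 'b': S1 --b--> S1
  read 'c': S1 --c--> S1
  read 'a': S1 --a--> S2

Answer: S0, S0, S0, S1, S1, S1, S2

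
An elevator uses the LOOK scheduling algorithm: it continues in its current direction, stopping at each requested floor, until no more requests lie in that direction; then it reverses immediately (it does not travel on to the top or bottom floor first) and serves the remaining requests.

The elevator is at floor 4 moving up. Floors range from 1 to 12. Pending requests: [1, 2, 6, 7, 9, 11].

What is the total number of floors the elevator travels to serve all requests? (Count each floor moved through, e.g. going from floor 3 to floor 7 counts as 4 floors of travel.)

Start at floor 4 moving up, LOOK stop order: [6, 7, 9, 11, 2, 1]
  4 → 6: |6-4| = 2, total = 2
  6 → 7: |7-6| = 1, total = 3
  7 → 9: |9-7| = 2, total = 5
  9 → 11: |11-9| = 2, total = 7
  11 → 2: |2-11| = 9, total = 16
  2 → 1: |1-2| = 1, total = 17

Answer: 17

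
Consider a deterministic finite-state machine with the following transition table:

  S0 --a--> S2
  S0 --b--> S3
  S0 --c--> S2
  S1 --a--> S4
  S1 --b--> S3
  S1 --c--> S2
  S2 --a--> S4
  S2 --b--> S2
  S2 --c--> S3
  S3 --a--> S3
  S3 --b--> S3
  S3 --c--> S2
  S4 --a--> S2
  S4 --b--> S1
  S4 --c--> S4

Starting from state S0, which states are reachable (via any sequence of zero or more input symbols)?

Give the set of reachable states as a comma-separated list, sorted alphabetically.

Answer: S0, S1, S2, S3, S4

Derivation:
BFS from S0:
  visit S0: S0--a-->S2 (new), S0--b-->S3 (new), S0--c-->S2 (seen)
  visit S2: S2--a-->S4 (new), S2--b-->S2 (seen), S2--c-->S3 (seen)
  visit S3: S3--a-->S3 (seen), S3--b-->S3 (seen), S3--c-->S2 (seen)
  visit S4: S4--a-->S2 (seen), S4--b-->S1 (new), S4--c-->S4 (seen)
  visit S1: S1--a-->S4 (seen), S1--b-->S3 (seen), S1--c-->S2 (seen)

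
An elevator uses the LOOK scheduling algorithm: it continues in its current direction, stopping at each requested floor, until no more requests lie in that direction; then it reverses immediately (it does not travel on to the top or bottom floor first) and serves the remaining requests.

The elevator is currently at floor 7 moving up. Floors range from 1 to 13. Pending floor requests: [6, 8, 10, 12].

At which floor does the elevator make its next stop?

Current floor: 7, direction: up
Requests above: [8, 10, 12]
Requests below: [6]
Moving up and requests lie above → nearest above is min([8, 10, 12]) = 8

Answer: 8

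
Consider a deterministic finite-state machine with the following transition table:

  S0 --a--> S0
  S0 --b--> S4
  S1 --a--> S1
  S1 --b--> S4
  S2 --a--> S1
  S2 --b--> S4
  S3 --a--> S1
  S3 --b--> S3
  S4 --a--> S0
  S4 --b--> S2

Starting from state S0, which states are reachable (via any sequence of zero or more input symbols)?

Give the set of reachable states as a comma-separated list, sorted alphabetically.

BFS from S0:
  visit S0: S0--a-->S0 (seen), S0--b-->S4 (new)
  visit S4: S4--a-->S0 (seen), S4--b-->S2 (new)
  visit S2: S2--a-->S1 (new), S2--b-->S4 (seen)
  visit S1: S1--a-->S1 (seen), S1--b-->S4 (seen)

Answer: S0, S1, S2, S4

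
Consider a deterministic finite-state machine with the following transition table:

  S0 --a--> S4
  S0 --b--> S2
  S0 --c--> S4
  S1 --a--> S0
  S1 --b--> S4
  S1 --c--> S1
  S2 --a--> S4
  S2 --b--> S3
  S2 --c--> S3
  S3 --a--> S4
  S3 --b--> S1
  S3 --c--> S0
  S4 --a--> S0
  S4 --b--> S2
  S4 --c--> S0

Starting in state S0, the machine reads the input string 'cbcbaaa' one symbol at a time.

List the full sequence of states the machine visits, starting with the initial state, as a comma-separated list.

Start: S0
  read 'c': S0 --c--> S4
  read 'b': S4 --b--> S2
  read 'c': S2 --c--> S3
  read 'b': S3 --b--> S1
  read 'a': S1 --a--> S0
  read 'a': S0 --a--> S4
  read 'a': S4 --a--> S0

Answer: S0, S4, S2, S3, S1, S0, S4, S0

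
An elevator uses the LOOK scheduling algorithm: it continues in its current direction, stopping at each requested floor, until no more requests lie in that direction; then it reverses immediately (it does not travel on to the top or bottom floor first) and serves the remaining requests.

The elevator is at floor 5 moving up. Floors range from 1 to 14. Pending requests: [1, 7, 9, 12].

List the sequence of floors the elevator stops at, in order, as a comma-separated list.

Answer: 7, 9, 12, 1

Derivation:
Current: 5, moving UP
Serve above first (ascending): [7, 9, 12]
Then reverse, serve below (descending): [1]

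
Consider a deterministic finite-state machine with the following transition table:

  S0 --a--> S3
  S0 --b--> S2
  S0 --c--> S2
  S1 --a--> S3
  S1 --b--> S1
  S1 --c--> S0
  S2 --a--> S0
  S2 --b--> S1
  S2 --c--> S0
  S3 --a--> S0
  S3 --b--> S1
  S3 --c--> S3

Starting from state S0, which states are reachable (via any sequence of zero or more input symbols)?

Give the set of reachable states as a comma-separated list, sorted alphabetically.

Answer: S0, S1, S2, S3

Derivation:
BFS from S0:
  visit S0: S0--a-->S3 (new), S0--b-->S2 (new), S0--c-->S2 (seen)
  visit S3: S3--a-->S0 (seen), S3--b-->S1 (new), S3--c-->S3 (seen)
  visit S2: S2--a-->S0 (seen), S2--b-->S1 (seen), S2--c-->S0 (seen)
  visit S1: S1--a-->S3 (seen), S1--b-->S1 (seen), S1--c-->S0 (seen)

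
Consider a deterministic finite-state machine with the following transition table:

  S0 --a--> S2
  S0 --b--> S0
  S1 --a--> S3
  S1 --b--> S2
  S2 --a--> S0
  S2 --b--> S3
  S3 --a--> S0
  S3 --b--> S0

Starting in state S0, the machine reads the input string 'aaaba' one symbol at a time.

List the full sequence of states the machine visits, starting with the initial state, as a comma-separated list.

Start: S0
  read 'a': S0 --a--> S2
  read 'a': S2 --a--> S0
  read 'a': S0 --a--> S2
  read 'b': S2 --b--> S3
  read 'a': S3 --a--> S0

Answer: S0, S2, S0, S2, S3, S0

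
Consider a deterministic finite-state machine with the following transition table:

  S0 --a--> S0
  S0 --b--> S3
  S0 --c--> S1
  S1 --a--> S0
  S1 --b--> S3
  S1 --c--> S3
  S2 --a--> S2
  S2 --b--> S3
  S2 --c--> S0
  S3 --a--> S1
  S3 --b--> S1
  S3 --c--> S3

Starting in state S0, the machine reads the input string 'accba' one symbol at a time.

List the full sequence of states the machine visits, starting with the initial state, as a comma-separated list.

Answer: S0, S0, S1, S3, S1, S0

Derivation:
Start: S0
  read 'a': S0 --a--> S0
  read 'c': S0 --c--> S1
  read 'c': S1 --c--> S3
  read 'b': S3 --b--> S1
  read 'a': S1 --a--> S0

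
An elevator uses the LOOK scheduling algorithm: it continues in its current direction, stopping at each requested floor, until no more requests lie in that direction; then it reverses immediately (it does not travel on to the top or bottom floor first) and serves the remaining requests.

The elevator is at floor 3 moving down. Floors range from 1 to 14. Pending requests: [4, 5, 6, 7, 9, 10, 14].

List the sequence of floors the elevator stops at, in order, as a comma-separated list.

Answer: 4, 5, 6, 7, 9, 10, 14

Derivation:
Current: 3, moving DOWN
Serve below first (descending): []
Then reverse, serve above (ascending): [4, 5, 6, 7, 9, 10, 14]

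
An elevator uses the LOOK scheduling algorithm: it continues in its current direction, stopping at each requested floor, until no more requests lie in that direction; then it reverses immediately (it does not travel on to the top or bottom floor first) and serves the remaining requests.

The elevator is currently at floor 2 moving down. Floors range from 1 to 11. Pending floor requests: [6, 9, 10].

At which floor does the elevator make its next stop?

Answer: 6

Derivation:
Current floor: 2, direction: down
Requests above: [6, 9, 10]
Requests below: []
Moving down but no requests below → reverse; nearest above is min([6, 9, 10]) = 6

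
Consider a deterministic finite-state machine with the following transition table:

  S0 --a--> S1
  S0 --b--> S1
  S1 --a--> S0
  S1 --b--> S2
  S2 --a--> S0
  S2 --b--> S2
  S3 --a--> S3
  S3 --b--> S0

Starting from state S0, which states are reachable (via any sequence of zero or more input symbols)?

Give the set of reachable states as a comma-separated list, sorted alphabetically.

BFS from S0:
  visit S0: S0--a-->S1 (new), S0--b-->S1 (seen)
  visit S1: S1--a-->S0 (seen), S1--b-->S2 (new)
  visit S2: S2--a-->S0 (seen), S2--b-->S2 (seen)

Answer: S0, S1, S2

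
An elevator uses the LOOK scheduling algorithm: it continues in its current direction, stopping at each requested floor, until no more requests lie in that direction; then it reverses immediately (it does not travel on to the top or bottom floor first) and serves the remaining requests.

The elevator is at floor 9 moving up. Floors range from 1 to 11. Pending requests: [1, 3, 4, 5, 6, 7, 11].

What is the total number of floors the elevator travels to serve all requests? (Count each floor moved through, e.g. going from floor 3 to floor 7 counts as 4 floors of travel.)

Start at floor 9 moving up, LOOK stop order: [11, 7, 6, 5, 4, 3, 1]
  9 → 11: |11-9| = 2, total = 2
  11 → 7: |7-11| = 4, total = 6
  7 → 6: |6-7| = 1, total = 7
  6 → 5: |5-6| = 1, total = 8
  5 → 4: |4-5| = 1, total = 9
  4 → 3: |3-4| = 1, total = 10
  3 → 1: |1-3| = 2, total = 12

Answer: 12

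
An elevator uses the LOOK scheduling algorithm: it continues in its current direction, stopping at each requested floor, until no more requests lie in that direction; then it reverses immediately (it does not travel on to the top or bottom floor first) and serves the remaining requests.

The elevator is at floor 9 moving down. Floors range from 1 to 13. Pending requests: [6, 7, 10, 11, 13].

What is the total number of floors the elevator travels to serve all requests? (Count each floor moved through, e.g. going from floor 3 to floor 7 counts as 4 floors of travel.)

Start at floor 9 moving down, LOOK stop order: [7, 6, 10, 11, 13]
  9 → 7: |7-9| = 2, total = 2
  7 → 6: |6-7| = 1, total = 3
  6 → 10: |10-6| = 4, total = 7
  10 → 11: |11-10| = 1, total = 8
  11 → 13: |13-11| = 2, total = 10

Answer: 10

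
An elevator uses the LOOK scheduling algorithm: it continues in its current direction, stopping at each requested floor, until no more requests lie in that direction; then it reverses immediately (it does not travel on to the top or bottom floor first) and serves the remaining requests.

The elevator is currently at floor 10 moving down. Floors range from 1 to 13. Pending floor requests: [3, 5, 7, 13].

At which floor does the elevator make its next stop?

Current floor: 10, direction: down
Requests above: [13]
Requests below: [3, 5, 7]
Moving down and requests lie below → nearest below is max([3, 5, 7]) = 7

Answer: 7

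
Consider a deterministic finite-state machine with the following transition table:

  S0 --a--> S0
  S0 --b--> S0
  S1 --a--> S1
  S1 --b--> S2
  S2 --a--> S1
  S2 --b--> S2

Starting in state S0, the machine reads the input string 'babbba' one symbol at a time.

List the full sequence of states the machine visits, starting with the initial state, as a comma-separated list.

Answer: S0, S0, S0, S0, S0, S0, S0

Derivation:
Start: S0
  read 'b': S0 --b--> S0
  read 'a': S0 --a--> S0
  read 'b': S0 --b--> S0
  read 'b': S0 --b--> S0
  read 'b': S0 --b--> S0
  read 'a': S0 --a--> S0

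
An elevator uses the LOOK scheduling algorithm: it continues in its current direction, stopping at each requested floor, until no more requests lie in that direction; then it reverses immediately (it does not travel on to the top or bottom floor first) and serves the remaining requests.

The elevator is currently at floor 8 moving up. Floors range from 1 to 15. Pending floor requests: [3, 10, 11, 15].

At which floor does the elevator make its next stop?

Current floor: 8, direction: up
Requests above: [10, 11, 15]
Requests below: [3]
Moving up and requests lie above → nearest above is min([10, 11, 15]) = 10

Answer: 10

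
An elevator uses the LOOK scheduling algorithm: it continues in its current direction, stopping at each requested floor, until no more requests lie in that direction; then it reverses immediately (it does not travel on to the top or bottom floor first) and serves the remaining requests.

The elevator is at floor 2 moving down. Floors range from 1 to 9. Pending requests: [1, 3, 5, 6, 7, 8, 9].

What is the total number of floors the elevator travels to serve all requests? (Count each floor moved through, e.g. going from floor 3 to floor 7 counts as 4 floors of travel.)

Answer: 9

Derivation:
Start at floor 2 moving down, LOOK stop order: [1, 3, 5, 6, 7, 8, 9]
  2 → 1: |1-2| = 1, total = 1
  1 → 3: |3-1| = 2, total = 3
  3 → 5: |5-3| = 2, total = 5
  5 → 6: |6-5| = 1, total = 6
  6 → 7: |7-6| = 1, total = 7
  7 → 8: |8-7| = 1, total = 8
  8 → 9: |9-8| = 1, total = 9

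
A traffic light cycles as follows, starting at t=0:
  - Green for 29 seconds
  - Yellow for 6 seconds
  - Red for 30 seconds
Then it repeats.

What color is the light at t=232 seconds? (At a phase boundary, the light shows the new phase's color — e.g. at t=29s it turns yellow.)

Cycle length = 29 + 6 + 30 = 65s
t = 232, phase_t = 232 mod 65 = 37
37 >= 35 → RED

Answer: red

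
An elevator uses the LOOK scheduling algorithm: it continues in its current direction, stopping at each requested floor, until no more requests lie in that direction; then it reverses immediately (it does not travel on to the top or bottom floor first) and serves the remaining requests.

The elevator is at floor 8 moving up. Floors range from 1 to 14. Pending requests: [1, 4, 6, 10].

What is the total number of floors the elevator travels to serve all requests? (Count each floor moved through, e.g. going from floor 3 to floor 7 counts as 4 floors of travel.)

Start at floor 8 moving up, LOOK stop order: [10, 6, 4, 1]
  8 → 10: |10-8| = 2, total = 2
  10 → 6: |6-10| = 4, total = 6
  6 → 4: |4-6| = 2, total = 8
  4 → 1: |1-4| = 3, total = 11

Answer: 11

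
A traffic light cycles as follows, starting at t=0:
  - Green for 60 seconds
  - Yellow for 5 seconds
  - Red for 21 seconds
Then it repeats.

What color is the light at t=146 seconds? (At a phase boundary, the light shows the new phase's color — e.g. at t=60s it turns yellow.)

Answer: yellow

Derivation:
Cycle length = 60 + 5 + 21 = 86s
t = 146, phase_t = 146 mod 86 = 60
60 <= 60 < 65 (yellow end) → YELLOW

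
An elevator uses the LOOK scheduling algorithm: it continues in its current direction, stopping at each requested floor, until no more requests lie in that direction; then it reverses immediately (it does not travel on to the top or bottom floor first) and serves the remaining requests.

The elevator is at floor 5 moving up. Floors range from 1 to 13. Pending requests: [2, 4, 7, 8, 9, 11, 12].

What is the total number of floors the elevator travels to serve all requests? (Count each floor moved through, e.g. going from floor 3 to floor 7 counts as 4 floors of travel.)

Start at floor 5 moving up, LOOK stop order: [7, 8, 9, 11, 12, 4, 2]
  5 → 7: |7-5| = 2, total = 2
  7 → 8: |8-7| = 1, total = 3
  8 → 9: |9-8| = 1, total = 4
  9 → 11: |11-9| = 2, total = 6
  11 → 12: |12-11| = 1, total = 7
  12 → 4: |4-12| = 8, total = 15
  4 → 2: |2-4| = 2, total = 17

Answer: 17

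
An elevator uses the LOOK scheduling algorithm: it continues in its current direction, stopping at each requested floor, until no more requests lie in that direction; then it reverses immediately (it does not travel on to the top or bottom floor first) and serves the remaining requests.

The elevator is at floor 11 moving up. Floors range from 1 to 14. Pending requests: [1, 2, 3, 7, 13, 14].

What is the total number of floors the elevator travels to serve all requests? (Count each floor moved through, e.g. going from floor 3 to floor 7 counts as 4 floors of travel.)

Start at floor 11 moving up, LOOK stop order: [13, 14, 7, 3, 2, 1]
  11 → 13: |13-11| = 2, total = 2
  13 → 14: |14-13| = 1, total = 3
  14 → 7: |7-14| = 7, total = 10
  7 → 3: |3-7| = 4, total = 14
  3 → 2: |2-3| = 1, total = 15
  2 → 1: |1-2| = 1, total = 16

Answer: 16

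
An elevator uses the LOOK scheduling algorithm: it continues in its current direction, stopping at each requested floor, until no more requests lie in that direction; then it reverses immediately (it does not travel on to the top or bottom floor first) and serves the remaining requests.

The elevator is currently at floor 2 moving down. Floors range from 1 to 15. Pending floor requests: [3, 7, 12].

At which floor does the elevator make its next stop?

Answer: 3

Derivation:
Current floor: 2, direction: down
Requests above: [3, 7, 12]
Requests below: []
Moving down but no requests below → reverse; nearest above is min([3, 7, 12]) = 3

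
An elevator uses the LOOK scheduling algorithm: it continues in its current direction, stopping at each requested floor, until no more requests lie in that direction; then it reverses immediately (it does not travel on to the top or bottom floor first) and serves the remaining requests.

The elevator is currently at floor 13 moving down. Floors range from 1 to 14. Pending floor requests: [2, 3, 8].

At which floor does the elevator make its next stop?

Answer: 8

Derivation:
Current floor: 13, direction: down
Requests above: []
Requests below: [2, 3, 8]
Moving down and requests lie below → nearest below is max([2, 3, 8]) = 8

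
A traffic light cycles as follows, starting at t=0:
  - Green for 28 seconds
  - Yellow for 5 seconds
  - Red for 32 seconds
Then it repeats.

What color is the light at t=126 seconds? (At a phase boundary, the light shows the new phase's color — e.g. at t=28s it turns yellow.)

Answer: red

Derivation:
Cycle length = 28 + 5 + 32 = 65s
t = 126, phase_t = 126 mod 65 = 61
61 >= 33 → RED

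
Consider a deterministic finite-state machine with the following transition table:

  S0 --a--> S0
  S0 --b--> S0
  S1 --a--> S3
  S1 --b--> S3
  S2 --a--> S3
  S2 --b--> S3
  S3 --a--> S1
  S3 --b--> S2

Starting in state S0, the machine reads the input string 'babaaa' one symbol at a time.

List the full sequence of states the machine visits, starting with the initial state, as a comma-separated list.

Start: S0
  read 'b': S0 --b--> S0
  read 'a': S0 --a--> S0
  read 'b': S0 --b--> S0
  read 'a': S0 --a--> S0
  read 'a': S0 --a--> S0
  read 'a': S0 --a--> S0

Answer: S0, S0, S0, S0, S0, S0, S0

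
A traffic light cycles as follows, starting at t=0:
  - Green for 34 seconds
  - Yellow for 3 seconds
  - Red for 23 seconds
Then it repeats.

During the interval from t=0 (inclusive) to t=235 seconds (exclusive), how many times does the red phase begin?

Cycle = 34+3+23 = 60s
red phase starts at t = k*60 + 37 for k=0,1,2,...
Need k*60+37 < 235 → k < 3.300
k ∈ {0, ..., 3} → 4 starts

Answer: 4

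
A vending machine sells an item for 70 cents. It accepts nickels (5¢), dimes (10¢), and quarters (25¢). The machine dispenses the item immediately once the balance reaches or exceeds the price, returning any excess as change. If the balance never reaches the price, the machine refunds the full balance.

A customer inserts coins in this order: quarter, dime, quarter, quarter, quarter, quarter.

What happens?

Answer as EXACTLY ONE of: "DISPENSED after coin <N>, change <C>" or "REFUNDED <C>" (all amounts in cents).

Answer: DISPENSED after coin 4, change 15

Derivation:
Price: 70¢
Coin 1 (quarter, 25¢): balance = 25¢
Coin 2 (dime, 10¢): balance = 35¢
Coin 3 (quarter, 25¢): balance = 60¢
Coin 4 (quarter, 25¢): balance = 85¢
  → balance >= price → DISPENSE, change = 85 - 70 = 15¢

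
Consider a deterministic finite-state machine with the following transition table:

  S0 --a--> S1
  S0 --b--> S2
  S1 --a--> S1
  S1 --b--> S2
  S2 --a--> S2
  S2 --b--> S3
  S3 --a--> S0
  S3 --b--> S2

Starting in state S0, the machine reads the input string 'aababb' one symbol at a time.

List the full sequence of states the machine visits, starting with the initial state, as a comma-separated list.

Answer: S0, S1, S1, S2, S2, S3, S2

Derivation:
Start: S0
  read 'a': S0 --a--> S1
  read 'a': S1 --a--> S1
  read 'b': S1 --b--> S2
  read 'a': S2 --a--> S2
  read 'b': S2 --b--> S3
  read 'b': S3 --b--> S2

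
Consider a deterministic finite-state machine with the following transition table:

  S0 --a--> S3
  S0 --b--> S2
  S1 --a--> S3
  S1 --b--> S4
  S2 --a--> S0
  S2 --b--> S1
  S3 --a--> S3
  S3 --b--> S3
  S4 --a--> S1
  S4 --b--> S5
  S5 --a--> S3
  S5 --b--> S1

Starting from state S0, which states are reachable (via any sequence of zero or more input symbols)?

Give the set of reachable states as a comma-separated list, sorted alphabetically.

Answer: S0, S1, S2, S3, S4, S5

Derivation:
BFS from S0:
  visit S0: S0--a-->S3 (new), S0--b-->S2 (new)
  visit S3: S3--a-->S3 (seen), S3--b-->S3 (seen)
  visit S2: S2--a-->S0 (seen), S2--b-->S1 (new)
  visit S1: S1--a-->S3 (seen), S1--b-->S4 (new)
  visit S4: S4--a-->S1 (seen), S4--b-->S5 (new)
  visit S5: S5--a-->S3 (seen), S5--b-->S1 (seen)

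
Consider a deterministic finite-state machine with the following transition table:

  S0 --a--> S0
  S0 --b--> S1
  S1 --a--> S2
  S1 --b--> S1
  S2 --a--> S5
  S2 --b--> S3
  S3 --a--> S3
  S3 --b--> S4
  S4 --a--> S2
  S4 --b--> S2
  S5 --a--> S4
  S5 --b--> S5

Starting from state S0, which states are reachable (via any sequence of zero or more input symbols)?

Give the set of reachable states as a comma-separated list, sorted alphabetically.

Answer: S0, S1, S2, S3, S4, S5

Derivation:
BFS from S0:
  visit S0: S0--a-->S0 (seen), S0--b-->S1 (new)
  visit S1: S1--a-->S2 (new), S1--b-->S1 (seen)
  visit S2: S2--a-->S5 (new), S2--b-->S3 (new)
  visit S5: S5--a-->S4 (new), S5--b-->S5 (seen)
  visit S3: S3--a-->S3 (seen), S3--b-->S4 (seen)
  visit S4: S4--a-->S2 (seen), S4--b-->S2 (seen)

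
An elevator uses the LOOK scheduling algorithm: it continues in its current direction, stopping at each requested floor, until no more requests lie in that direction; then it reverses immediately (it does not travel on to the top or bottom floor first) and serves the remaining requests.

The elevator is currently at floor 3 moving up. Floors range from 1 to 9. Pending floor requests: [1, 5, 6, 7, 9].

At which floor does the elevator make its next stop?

Answer: 5

Derivation:
Current floor: 3, direction: up
Requests above: [5, 6, 7, 9]
Requests below: [1]
Moving up and requests lie above → nearest above is min([5, 6, 7, 9]) = 5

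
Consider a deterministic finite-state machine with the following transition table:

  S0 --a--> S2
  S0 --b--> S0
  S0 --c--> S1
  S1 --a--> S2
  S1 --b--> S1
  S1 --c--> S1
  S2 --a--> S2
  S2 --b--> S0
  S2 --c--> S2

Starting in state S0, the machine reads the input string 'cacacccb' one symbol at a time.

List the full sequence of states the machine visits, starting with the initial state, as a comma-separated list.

Answer: S0, S1, S2, S2, S2, S2, S2, S2, S0

Derivation:
Start: S0
  read 'c': S0 --c--> S1
  read 'a': S1 --a--> S2
  read 'c': S2 --c--> S2
  read 'a': S2 --a--> S2
  read 'c': S2 --c--> S2
  read 'c': S2 --c--> S2
  read 'c': S2 --c--> S2
  read 'b': S2 --b--> S0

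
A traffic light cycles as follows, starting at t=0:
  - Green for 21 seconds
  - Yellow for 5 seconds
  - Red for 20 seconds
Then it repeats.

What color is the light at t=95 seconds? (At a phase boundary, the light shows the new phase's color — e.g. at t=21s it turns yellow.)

Cycle length = 21 + 5 + 20 = 46s
t = 95, phase_t = 95 mod 46 = 3
3 < 21 (green end) → GREEN

Answer: green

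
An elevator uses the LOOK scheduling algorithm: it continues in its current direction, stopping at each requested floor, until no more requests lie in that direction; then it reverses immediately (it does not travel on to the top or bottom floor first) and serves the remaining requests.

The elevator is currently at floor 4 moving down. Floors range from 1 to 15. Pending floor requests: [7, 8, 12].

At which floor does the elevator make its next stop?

Answer: 7

Derivation:
Current floor: 4, direction: down
Requests above: [7, 8, 12]
Requests below: []
Moving down but no requests below → reverse; nearest above is min([7, 8, 12]) = 7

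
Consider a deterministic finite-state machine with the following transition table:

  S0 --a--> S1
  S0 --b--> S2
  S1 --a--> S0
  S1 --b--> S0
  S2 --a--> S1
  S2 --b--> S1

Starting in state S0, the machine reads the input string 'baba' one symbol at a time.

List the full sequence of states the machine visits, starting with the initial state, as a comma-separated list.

Start: S0
  read 'b': S0 --b--> S2
  read 'a': S2 --a--> S1
  read 'b': S1 --b--> S0
  read 'a': S0 --a--> S1

Answer: S0, S2, S1, S0, S1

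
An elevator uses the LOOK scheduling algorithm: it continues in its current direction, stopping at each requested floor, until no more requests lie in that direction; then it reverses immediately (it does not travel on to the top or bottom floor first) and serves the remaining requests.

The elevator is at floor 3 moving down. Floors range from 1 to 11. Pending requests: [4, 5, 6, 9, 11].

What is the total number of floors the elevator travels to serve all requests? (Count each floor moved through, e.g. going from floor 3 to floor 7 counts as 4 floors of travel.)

Start at floor 3 moving down, LOOK stop order: [4, 5, 6, 9, 11]
  3 → 4: |4-3| = 1, total = 1
  4 → 5: |5-4| = 1, total = 2
  5 → 6: |6-5| = 1, total = 3
  6 → 9: |9-6| = 3, total = 6
  9 → 11: |11-9| = 2, total = 8

Answer: 8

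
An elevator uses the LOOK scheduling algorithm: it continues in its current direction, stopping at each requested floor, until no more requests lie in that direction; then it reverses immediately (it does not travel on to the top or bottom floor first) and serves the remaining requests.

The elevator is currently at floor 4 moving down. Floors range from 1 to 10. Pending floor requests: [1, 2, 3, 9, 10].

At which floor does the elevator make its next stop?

Current floor: 4, direction: down
Requests above: [9, 10]
Requests below: [1, 2, 3]
Moving down and requests lie below → nearest below is max([1, 2, 3]) = 3

Answer: 3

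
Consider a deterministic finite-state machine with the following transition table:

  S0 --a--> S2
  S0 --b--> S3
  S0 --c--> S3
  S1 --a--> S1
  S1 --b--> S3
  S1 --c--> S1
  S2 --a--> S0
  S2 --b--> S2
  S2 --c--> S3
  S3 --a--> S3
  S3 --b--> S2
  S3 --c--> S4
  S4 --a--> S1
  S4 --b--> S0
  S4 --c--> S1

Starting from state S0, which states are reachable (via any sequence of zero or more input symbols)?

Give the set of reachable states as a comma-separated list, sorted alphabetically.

BFS from S0:
  visit S0: S0--a-->S2 (new), S0--b-->S3 (new), S0--c-->S3 (seen)
  visit S2: S2--a-->S0 (seen), S2--b-->S2 (seen), S2--c-->S3 (seen)
  visit S3: S3--a-->S3 (seen), S3--b-->S2 (seen), S3--c-->S4 (new)
  visit S4: S4--a-->S1 (new), S4--b-->S0 (seen), S4--c-->S1 (seen)
  visit S1: S1--a-->S1 (seen), S1--b-->S3 (seen), S1--c-->S1 (seen)

Answer: S0, S1, S2, S3, S4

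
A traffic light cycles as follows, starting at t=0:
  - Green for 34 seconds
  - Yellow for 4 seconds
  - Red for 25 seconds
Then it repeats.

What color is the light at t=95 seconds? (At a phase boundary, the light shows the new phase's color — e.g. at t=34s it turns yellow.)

Cycle length = 34 + 4 + 25 = 63s
t = 95, phase_t = 95 mod 63 = 32
32 < 34 (green end) → GREEN

Answer: green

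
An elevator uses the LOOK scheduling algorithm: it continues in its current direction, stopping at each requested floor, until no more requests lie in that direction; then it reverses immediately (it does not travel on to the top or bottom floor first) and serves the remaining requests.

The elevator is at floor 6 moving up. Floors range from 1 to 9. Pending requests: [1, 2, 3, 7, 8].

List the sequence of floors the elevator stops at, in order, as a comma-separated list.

Answer: 7, 8, 3, 2, 1

Derivation:
Current: 6, moving UP
Serve above first (ascending): [7, 8]
Then reverse, serve below (descending): [3, 2, 1]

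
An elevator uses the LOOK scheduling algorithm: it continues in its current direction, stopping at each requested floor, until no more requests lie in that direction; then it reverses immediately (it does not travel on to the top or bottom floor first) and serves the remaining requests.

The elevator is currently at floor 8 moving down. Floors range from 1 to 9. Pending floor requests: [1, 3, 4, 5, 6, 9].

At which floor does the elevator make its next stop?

Answer: 6

Derivation:
Current floor: 8, direction: down
Requests above: [9]
Requests below: [1, 3, 4, 5, 6]
Moving down and requests lie below → nearest below is max([1, 3, 4, 5, 6]) = 6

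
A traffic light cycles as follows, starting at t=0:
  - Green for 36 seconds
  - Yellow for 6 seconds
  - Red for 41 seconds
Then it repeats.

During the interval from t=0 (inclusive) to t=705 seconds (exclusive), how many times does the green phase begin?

Cycle = 36+6+41 = 83s
green phase starts at t = k*83 + 0 for k=0,1,2,...
Need k*83+0 < 705 → k < 8.494
k ∈ {0, ..., 8} → 9 starts

Answer: 9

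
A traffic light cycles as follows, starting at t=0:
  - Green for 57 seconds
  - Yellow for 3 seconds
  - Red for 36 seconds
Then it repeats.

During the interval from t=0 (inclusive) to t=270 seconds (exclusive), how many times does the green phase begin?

Cycle = 57+3+36 = 96s
green phase starts at t = k*96 + 0 for k=0,1,2,...
Need k*96+0 < 270 → k < 2.812
k ∈ {0, ..., 2} → 3 starts

Answer: 3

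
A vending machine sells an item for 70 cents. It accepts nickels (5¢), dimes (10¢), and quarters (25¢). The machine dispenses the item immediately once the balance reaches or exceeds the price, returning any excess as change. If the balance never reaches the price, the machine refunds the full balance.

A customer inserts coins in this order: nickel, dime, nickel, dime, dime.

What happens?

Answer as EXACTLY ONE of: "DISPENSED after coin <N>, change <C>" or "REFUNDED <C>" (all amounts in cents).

Price: 70¢
Coin 1 (nickel, 5¢): balance = 5¢
Coin 2 (dime, 10¢): balance = 15¢
Coin 3 (nickel, 5¢): balance = 20¢
Coin 4 (dime, 10¢): balance = 30¢
Coin 5 (dime, 10¢): balance = 40¢
All coins inserted, balance 40¢ < price 70¢ → REFUND 40¢

Answer: REFUNDED 40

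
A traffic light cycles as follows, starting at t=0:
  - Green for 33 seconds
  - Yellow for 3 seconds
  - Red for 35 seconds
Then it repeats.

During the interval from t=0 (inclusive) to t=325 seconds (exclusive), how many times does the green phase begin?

Cycle = 33+3+35 = 71s
green phase starts at t = k*71 + 0 for k=0,1,2,...
Need k*71+0 < 325 → k < 4.577
k ∈ {0, ..., 4} → 5 starts

Answer: 5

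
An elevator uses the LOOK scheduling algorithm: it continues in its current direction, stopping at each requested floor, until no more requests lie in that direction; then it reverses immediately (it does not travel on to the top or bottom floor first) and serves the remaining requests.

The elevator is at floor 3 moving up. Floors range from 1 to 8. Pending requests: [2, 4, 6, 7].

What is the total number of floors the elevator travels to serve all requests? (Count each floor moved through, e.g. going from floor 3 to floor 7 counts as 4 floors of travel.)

Answer: 9

Derivation:
Start at floor 3 moving up, LOOK stop order: [4, 6, 7, 2]
  3 → 4: |4-3| = 1, total = 1
  4 → 6: |6-4| = 2, total = 3
  6 → 7: |7-6| = 1, total = 4
  7 → 2: |2-7| = 5, total = 9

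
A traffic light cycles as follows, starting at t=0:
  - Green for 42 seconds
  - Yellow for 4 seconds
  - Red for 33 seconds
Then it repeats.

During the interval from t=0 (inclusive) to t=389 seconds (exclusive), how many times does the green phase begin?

Answer: 5

Derivation:
Cycle = 42+4+33 = 79s
green phase starts at t = k*79 + 0 for k=0,1,2,...
Need k*79+0 < 389 → k < 4.924
k ∈ {0, ..., 4} → 5 starts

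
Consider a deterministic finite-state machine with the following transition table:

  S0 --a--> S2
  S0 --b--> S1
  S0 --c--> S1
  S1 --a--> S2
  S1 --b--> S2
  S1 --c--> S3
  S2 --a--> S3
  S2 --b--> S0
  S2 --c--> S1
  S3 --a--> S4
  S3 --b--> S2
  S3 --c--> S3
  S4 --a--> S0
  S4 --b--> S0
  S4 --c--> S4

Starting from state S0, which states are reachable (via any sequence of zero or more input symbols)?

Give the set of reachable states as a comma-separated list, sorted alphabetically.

BFS from S0:
  visit S0: S0--a-->S2 (new), S0--b-->S1 (new), S0--c-->S1 (seen)
  visit S2: S2--a-->S3 (new), S2--b-->S0 (seen), S2--c-->S1 (seen)
  visit S1: S1--a-->S2 (seen), S1--b-->S2 (seen), S1--c-->S3 (seen)
  visit S3: S3--a-->S4 (new), S3--b-->S2 (seen), S3--c-->S3 (seen)
  visit S4: S4--a-->S0 (seen), S4--b-->S0 (seen), S4--c-->S4 (seen)

Answer: S0, S1, S2, S3, S4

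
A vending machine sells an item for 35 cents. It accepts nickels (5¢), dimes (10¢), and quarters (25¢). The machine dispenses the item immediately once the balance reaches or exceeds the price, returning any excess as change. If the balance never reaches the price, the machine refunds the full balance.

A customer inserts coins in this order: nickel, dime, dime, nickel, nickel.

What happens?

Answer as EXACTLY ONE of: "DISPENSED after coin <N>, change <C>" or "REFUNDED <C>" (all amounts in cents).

Price: 35¢
Coin 1 (nickel, 5¢): balance = 5¢
Coin 2 (dime, 10¢): balance = 15¢
Coin 3 (dime, 10¢): balance = 25¢
Coin 4 (nickel, 5¢): balance = 30¢
Coin 5 (nickel, 5¢): balance = 35¢
  → balance >= price → DISPENSE, change = 35 - 35 = 0¢

Answer: DISPENSED after coin 5, change 0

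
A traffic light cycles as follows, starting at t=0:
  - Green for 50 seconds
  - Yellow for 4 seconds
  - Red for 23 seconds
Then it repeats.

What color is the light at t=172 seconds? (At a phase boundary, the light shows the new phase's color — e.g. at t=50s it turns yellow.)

Answer: green

Derivation:
Cycle length = 50 + 4 + 23 = 77s
t = 172, phase_t = 172 mod 77 = 18
18 < 50 (green end) → GREEN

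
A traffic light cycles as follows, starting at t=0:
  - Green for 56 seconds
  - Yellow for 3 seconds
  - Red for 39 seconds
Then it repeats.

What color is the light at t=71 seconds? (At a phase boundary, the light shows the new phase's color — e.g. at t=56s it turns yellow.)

Cycle length = 56 + 3 + 39 = 98s
t = 71, phase_t = 71 mod 98 = 71
71 >= 59 → RED

Answer: red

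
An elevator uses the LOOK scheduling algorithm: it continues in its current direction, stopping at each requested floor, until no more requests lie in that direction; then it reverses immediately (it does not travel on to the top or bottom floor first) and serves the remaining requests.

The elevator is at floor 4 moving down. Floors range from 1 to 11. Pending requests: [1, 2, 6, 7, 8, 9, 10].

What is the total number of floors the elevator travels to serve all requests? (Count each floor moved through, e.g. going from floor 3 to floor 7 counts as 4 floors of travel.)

Answer: 12

Derivation:
Start at floor 4 moving down, LOOK stop order: [2, 1, 6, 7, 8, 9, 10]
  4 → 2: |2-4| = 2, total = 2
  2 → 1: |1-2| = 1, total = 3
  1 → 6: |6-1| = 5, total = 8
  6 → 7: |7-6| = 1, total = 9
  7 → 8: |8-7| = 1, total = 10
  8 → 9: |9-8| = 1, total = 11
  9 → 10: |10-9| = 1, total = 12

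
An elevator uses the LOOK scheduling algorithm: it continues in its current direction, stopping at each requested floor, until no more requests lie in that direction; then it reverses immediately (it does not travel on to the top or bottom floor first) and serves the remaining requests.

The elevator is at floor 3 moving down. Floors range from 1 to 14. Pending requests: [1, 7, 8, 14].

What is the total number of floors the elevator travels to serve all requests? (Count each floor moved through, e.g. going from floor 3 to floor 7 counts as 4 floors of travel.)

Start at floor 3 moving down, LOOK stop order: [1, 7, 8, 14]
  3 → 1: |1-3| = 2, total = 2
  1 → 7: |7-1| = 6, total = 8
  7 → 8: |8-7| = 1, total = 9
  8 → 14: |14-8| = 6, total = 15

Answer: 15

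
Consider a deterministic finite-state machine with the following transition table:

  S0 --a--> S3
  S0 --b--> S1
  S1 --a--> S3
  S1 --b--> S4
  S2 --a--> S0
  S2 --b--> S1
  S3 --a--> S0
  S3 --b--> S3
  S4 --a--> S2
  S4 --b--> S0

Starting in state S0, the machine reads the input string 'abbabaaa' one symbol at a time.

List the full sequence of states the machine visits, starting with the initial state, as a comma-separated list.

Answer: S0, S3, S3, S3, S0, S1, S3, S0, S3

Derivation:
Start: S0
  read 'a': S0 --a--> S3
  read 'b': S3 --b--> S3
  read 'b': S3 --b--> S3
  read 'a': S3 --a--> S0
  read 'b': S0 --b--> S1
  read 'a': S1 --a--> S3
  read 'a': S3 --a--> S0
  read 'a': S0 --a--> S3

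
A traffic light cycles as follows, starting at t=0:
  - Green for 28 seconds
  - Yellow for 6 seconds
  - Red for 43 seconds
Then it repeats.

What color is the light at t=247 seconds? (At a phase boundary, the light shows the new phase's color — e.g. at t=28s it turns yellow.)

Cycle length = 28 + 6 + 43 = 77s
t = 247, phase_t = 247 mod 77 = 16
16 < 28 (green end) → GREEN

Answer: green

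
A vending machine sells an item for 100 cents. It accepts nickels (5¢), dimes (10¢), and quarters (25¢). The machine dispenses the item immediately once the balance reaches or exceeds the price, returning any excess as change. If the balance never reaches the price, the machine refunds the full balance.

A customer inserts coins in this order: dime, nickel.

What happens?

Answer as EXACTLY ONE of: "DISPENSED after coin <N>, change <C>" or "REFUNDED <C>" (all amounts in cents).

Answer: REFUNDED 15

Derivation:
Price: 100¢
Coin 1 (dime, 10¢): balance = 10¢
Coin 2 (nickel, 5¢): balance = 15¢
All coins inserted, balance 15¢ < price 100¢ → REFUND 15¢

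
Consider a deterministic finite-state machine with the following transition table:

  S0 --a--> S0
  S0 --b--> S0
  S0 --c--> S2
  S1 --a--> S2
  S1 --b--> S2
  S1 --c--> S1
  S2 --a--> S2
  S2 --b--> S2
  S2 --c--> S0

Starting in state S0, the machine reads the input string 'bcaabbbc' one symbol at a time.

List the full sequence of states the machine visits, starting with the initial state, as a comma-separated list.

Start: S0
  read 'b': S0 --b--> S0
  read 'c': S0 --c--> S2
  read 'a': S2 --a--> S2
  read 'a': S2 --a--> S2
  read 'b': S2 --b--> S2
  read 'b': S2 --b--> S2
  read 'b': S2 --b--> S2
  read 'c': S2 --c--> S0

Answer: S0, S0, S2, S2, S2, S2, S2, S2, S0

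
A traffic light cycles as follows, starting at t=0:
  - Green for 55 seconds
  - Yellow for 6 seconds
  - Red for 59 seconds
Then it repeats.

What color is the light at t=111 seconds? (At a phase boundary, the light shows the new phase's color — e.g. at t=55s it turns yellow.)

Answer: red

Derivation:
Cycle length = 55 + 6 + 59 = 120s
t = 111, phase_t = 111 mod 120 = 111
111 >= 61 → RED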